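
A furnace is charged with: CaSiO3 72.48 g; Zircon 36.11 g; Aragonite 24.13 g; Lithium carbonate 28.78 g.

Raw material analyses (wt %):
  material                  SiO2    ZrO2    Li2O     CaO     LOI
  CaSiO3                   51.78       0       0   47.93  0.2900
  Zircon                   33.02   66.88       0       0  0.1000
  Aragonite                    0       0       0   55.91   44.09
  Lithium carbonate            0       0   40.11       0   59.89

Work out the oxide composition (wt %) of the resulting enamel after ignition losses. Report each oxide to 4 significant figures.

Glass mass = 133.4 g (batch 161.5 − LOI 28.12).
Composition: SiO2 37.08%, ZrO2 18.11%, Li2O 8.655%, CaO 36.16%

Full float precision is held from first step to last — mid-chain values are rounded off to 4 significant figures when quoted — every reported number is rounded only once — derived quantities are rebuilt in exact precision (totals, ignition loss, net glass mass, yield, the four compositions) from the batch weights on 133.4 g of glass, as set out in the problem or answer text.
Delivered oxide masses:
  SiO2: 72.48·0.5178 + 36.11·0.3302 = 49.45 g
  ZrO2: 36.11·0.6688 = 24.15 g
  Li2O: 28.78·0.4011 = 11.54 g
  CaO: 72.48·0.4793 + 24.13·0.5591 = 48.23 g
LOI: 72.48·0.002900 + 36.11·0.001000 + 24.13·0.4409 + 28.78·0.5989 = 28.12 g
Resulting glass, batch − LOI: 161.5 − 28.12 = 133.4 g (= the summed oxide contributions)
wt %: oxide over glass, times 100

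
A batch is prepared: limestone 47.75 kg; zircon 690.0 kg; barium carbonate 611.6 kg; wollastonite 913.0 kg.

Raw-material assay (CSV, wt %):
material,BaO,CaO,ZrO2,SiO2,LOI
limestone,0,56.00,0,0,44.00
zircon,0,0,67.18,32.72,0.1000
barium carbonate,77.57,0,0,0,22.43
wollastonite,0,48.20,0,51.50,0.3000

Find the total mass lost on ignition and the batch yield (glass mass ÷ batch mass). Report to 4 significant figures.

Rounding to 4 significant figures applies to each mid-chain value as printed. Every computation holds full float precision through the solve. A single rounding produces each reported figure. The derived quantities are rebuilt at exact precision (LOI, glass mass, yield, four oxide percentages, the totals) from the batch weights per 2101 kg of glass as they appear in either problem or answer.
Each material's LOI contribution:
  limestone: 47.75 × 0.4400 = 21.01 kg
  zircon: 690.0 × 0.001000 = 0.6900 kg
  barium carbonate: 611.6 × 0.2243 = 137.2 kg
  wollastonite: 913.0 × 0.003000 = 2.739 kg
Total LOI = 161.6 kg
Glass = batch − LOI = 2262 − 161.6 = 2101 kg

LOI loss = 161.6 kg; glass = 2101 kg; yield = 92.86%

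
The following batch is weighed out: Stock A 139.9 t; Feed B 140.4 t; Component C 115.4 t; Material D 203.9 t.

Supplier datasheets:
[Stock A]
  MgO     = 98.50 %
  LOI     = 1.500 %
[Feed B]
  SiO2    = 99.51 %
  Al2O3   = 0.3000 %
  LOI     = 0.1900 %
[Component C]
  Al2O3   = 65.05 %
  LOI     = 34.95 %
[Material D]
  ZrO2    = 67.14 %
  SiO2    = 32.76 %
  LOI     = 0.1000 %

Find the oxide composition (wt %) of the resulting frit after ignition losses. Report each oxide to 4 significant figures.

Mid-chain values are displayed rounded off to 4 significant digits alongside each step; the whole derivation carries full precision at each step — each reported result takes exactly one rounding; all derived quantities (four oxide percentages, net glass mass, the totals, the yield, ignition loss) are recomputed using the weight values per 556.7 t of glass at exact precision, as given in question or answer.
Mass of each oxide from the mix:
  ZrO2: 203.9·0.6714 = 136.9 t
  MgO: 139.9·0.9850 = 137.8 t
  SiO2: 140.4·0.9951 + 203.9·0.3276 = 206.5 t
  Al2O3: 140.4·0.003000 + 115.4·0.6505 = 75.49 t
LOI: 139.9·0.01500 + 140.4·0.001900 + 115.4·0.3495 + 203.9·0.001000 = 42.90 t
Glass mass = batch − LOI = 599.6 − 42.90 = 556.7 t (the oxide masses sum to this)
percent share: oxide ÷ glass, ×100

Glass mass = 556.7 t (batch 599.6 − LOI 42.90).
Composition: ZrO2 24.59%, MgO 24.75%, SiO2 37.10%, Al2O3 13.56%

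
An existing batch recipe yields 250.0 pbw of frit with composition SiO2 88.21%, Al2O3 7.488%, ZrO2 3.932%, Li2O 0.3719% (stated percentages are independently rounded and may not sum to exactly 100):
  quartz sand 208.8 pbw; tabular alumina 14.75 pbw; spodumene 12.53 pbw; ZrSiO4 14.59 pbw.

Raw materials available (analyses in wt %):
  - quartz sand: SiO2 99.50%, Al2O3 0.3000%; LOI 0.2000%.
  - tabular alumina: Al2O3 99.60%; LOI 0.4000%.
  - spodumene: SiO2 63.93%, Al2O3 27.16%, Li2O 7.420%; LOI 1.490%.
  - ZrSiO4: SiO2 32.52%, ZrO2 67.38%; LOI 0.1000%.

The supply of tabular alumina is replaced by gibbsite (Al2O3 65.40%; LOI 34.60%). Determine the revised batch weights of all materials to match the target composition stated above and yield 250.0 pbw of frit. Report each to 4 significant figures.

Values along the way are printed (rounded to four significant figures) within the worked lines. Each numeric step carries full precision through every step — a single rounding completes every reported value. Derived quantities are re-derived starting from the weights at 250.0 pbw of glass at exact precision (the totals, yield, four oxide percentages, LOI, glass mass), exactly as shown in question or answer.
The oxide mass targets at 250.0 pbw frit:
  SiO2: 88.21% × 250.0 = 220.5 pbw
  Al2O3: 7.488% × 250.0 = 18.72 pbw
  ZrO2: 3.932% × 250.0 = 9.830 pbw
  Li2O: 0.3719% × 250.0 = 0.9298 pbw
A balance pass over the oxides, from the weights as reported, versus the basis set out (summed amounts equal target values net of answer rounding effects):
  SiO2: 208.8·0.9950 + 12.53·0.6393 + 14.59·0.3252 = 220.5 pbw (target 220.5 pbw)
  Al2O3: 208.8·0.003000 + 22.46·0.6540 + 12.53·0.2716 = 18.72 pbw (target 18.72 pbw)
  ZrO2: 14.59·0.6738 = 9.831 pbw (target 9.830 pbw)
  Li2O: 12.53·0.07420 = 0.9297 pbw (target 0.9298 pbw)
Consistency of the glass mass: Σ batch − LOI loss = 250.0 pbw (summing oxide targets gives 250.0 pbw; versus the stated basis of 250.0 pbw — a pure rounding effect).
Total batch = Σ batch = 258.4 pbw; LOI removed, Σ of batch·LOI: 8.390 pbw; yield, glass over the total, = 96.75%.

Revised batch per 250.0 pbw frit:
  quartz sand: 208.8 pbw
  gibbsite: 22.46 pbw
  spodumene: 12.53 pbw
  ZrSiO4: 14.59 pbw
Total batch = 258.4 pbw; LOI loss = 8.390 pbw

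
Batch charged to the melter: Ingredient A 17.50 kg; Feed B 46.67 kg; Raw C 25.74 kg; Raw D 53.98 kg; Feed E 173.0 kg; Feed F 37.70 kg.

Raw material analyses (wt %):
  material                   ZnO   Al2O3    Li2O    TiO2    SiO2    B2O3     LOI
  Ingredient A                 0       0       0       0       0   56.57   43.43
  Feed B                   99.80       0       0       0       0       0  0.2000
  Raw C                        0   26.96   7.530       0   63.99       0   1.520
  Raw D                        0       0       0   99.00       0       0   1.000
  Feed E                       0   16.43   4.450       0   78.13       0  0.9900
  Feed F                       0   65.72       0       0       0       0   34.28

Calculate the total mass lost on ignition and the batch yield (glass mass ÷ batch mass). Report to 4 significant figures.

LOI loss = 23.26 kg; glass = 331.3 kg; yield = 93.44%

Every computation carries exact precision at every stage — mid-chain values appear, rounded to 4 significant digits, between the steps; every reported value takes just one rounding — all derived quantities, including totals, six oxide percentages, the yield, ignition loss, net glass mass, are re-derived using the weight values at 331.3 kg of glass at exact precision exactly as printed in either problem or answer.
Ignition loss by material:
  Ingredient A: 17.50 × 0.4343 = 7.600 kg
  Feed B: 46.67 × 0.002000 = 0.09334 kg
  Raw C: 25.74 × 0.01520 = 0.3912 kg
  Raw D: 53.98 × 0.01000 = 0.5398 kg
  Feed E: 173.0 × 0.009900 = 1.713 kg
  Feed F: 37.70 × 0.3428 = 12.92 kg
Total LOI = 23.26 kg
Glass = batch − LOI = 354.6 − 23.26 = 331.3 kg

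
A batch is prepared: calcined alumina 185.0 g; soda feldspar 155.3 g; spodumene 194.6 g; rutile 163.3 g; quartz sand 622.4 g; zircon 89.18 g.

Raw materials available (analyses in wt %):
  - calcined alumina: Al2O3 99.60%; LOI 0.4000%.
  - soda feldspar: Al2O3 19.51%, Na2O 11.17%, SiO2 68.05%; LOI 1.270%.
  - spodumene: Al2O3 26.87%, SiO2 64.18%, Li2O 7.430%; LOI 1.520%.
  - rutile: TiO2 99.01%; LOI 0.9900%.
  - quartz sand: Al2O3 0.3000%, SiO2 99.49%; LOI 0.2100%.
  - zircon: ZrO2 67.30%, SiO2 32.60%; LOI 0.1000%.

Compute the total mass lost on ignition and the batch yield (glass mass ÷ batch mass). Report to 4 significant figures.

LOI loss = 8.683 g; glass = 1401 g; yield = 99.38%

Values along the way appear with 4-significant-figure rounding in the working; full float precision is held at all times; every reported result takes just one rounding. All derived quantities are re-derived from the batch weights per 1401 g of glass at full precision (glass mass, LOI, the totals, the yield, the six compositions) precisely as stated by the problem or the answer.
Loss on ignition, line by line:
  calcined alumina: 185.0 × 0.004000 = 0.7400 g
  soda feldspar: 155.3 × 0.01270 = 1.972 g
  spodumene: 194.6 × 0.01520 = 2.958 g
  rutile: 163.3 × 0.009900 = 1.617 g
  quartz sand: 622.4 × 0.002100 = 1.307 g
  zircon: 89.18 × 0.001000 = 0.08918 g
Total LOI = 8.683 g
Glass = batch − LOI = 1410 − 8.683 = 1401 g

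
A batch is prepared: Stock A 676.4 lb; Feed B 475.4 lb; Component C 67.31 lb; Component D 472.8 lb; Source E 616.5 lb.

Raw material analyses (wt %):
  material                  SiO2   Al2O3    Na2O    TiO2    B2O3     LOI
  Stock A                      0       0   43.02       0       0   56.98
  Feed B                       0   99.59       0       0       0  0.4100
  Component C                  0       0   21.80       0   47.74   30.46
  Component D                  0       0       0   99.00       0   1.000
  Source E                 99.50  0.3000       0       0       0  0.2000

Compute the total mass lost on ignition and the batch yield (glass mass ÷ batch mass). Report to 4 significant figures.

LOI loss = 413.8 lb; glass = 1895 lb; yield = 82.07%

All internal work carries full precision all the way through — values along the way are rounded off to 4 significant digits wherever printed. Each reported result sees exactly one rounding; derived quantities (yield, glass mass, ignition loss, totals, five oxide percentages) are computed in full precision starting from the weights at 1895 lb of glass, as they appear in either problem or answer.
Loss on ignition, line by line:
  Stock A: 676.4 × 0.5698 = 385.4 lb
  Feed B: 475.4 × 0.004100 = 1.949 lb
  Component C: 67.31 × 0.3046 = 20.50 lb
  Component D: 472.8 × 0.01000 = 4.728 lb
  Source E: 616.5 × 0.002000 = 1.233 lb
Total LOI = 413.8 lb
Glass = batch − LOI = 2308 − 413.8 = 1895 lb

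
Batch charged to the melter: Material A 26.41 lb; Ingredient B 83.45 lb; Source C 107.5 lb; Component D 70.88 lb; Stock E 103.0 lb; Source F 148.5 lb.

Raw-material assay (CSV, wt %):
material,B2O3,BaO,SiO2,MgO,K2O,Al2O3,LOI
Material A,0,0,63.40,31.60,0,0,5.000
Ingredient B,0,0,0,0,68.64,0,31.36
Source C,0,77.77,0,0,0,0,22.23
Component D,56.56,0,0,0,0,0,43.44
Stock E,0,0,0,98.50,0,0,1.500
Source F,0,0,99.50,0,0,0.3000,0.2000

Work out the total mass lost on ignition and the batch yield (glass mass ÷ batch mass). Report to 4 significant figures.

LOI loss = 84.02 lb; glass = 455.7 lb; yield = 84.43%

The intermediate values are displayed rounded to 4 significant digits at each printed step — all internal work keeps exact precision end to end — each reported number is rounded exactly once. The derived quantities are re-derived at exact precision (the yield, totals, the six compositions, ignition loss, net glass mass) from the batch weights per 455.7 lb of glass, precisely as stated by question or answer.
Per-material ignition loss:
  Material A: 26.41 × 0.05000 = 1.321 lb
  Ingredient B: 83.45 × 0.3136 = 26.17 lb
  Source C: 107.5 × 0.2223 = 23.90 lb
  Component D: 70.88 × 0.4344 = 30.79 lb
  Stock E: 103.0 × 0.01500 = 1.545 lb
  Source F: 148.5 × 0.002000 = 0.2970 lb
Total LOI = 84.02 lb
Glass = batch − LOI = 539.7 − 84.02 = 455.7 lb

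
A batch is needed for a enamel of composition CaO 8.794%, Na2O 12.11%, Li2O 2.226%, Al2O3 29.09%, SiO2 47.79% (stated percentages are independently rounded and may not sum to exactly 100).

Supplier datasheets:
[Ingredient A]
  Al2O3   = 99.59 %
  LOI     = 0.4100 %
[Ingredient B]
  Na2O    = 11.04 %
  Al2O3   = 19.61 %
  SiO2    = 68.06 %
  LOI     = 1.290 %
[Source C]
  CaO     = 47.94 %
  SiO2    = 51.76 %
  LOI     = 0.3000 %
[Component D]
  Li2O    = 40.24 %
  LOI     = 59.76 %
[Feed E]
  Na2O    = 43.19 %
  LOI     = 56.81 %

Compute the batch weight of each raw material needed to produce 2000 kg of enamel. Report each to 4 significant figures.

Batch per 2000 kg enamel:
  Ingredient A: 362.6 kg
  Ingredient B: 1125 kg
  Source C: 366.9 kg
  Component D: 110.6 kg
  Feed E: 273.1 kg
Total batch = 2238 kg; LOI loss = 238.3 kg; yield = 89.35%

Mid-chain values are displayed, rounded to 4 significant figures, in the working. All internal work holds exact precision from first step to last. Every reported result includes exactly one rounding. Derived quantities (net glass mass, five oxide percentages, the totals, ignition loss, the yield) are re-derived using the weight values on 2000 kg of glass at full float precision as they appear in either problem or answer.
Target oxide masses per 2000 kg enamel:
  CaO: 8.794% × 2000 = 175.9 kg
  Na2O: 12.11% × 2000 = 242.2 kg
  Li2O: 2.226% × 2000 = 44.52 kg
  Al2O3: 29.09% × 2000 = 581.8 kg
  SiO2: 47.79% × 2000 = 955.8 kg
Checking each oxide sum on the weights just shown, against the basis in use (sums match the target masses given rounding of the digits):
  CaO: 366.9·0.4794 = 175.9 kg (target 175.9 kg)
  Na2O: 1125·0.1104 + 273.1·0.4319 = 242.2 kg (target 242.2 kg)
  Li2O: 110.6·0.4024 = 44.51 kg (target 44.52 kg)
  Al2O3: 362.6·0.9959 + 1125·0.1961 = 581.7 kg (target 581.8 kg)
  SiO2: 1125·0.6806 + 366.9·0.5176 = 955.6 kg (target 955.8 kg)
Glass-mass bookkeeping: total charge less LOI = 2000 kg (summing oxide targets gives 2000 kg; against the stated basis, 2000 kg — differing by rounding only).
Total batch = Σ batch = 2238 kg; loss to ignition Σ batch·LOI = 238.3 kg; as yield: glass ÷ batch → 89.35%.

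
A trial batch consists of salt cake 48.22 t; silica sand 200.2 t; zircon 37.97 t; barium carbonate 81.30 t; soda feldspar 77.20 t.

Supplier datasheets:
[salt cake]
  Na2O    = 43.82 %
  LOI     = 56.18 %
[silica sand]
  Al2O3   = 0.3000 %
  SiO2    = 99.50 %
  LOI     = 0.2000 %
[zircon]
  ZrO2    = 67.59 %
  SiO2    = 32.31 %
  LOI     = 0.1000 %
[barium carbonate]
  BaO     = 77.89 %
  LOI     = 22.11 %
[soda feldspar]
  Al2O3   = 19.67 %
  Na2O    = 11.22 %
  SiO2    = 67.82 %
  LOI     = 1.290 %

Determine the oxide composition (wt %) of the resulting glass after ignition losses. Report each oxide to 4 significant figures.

Each numeric step maintains full float precision throughout. Working values are displayed, with 4-significant-figure rounding, in the working — a single rounding yields every reported value. Derived quantities, including LOI, the totals, the yield, the five compositions, net glass mass, are carried using the weight values for 398.4 t of glass in full precision as written in the problem or the answer.
What the batch supplies per oxide:
  Al2O3: 200.2·0.003000 + 77.20·0.1967 = 15.79 t
  Na2O: 48.22·0.4382 + 77.20·0.1122 = 29.79 t
  ZrO2: 37.97·0.6759 = 25.66 t
  SiO2: 200.2·0.9950 + 37.97·0.3231 + 77.20·0.6782 = 263.8 t
  BaO: 81.30·0.7789 = 63.32 t
LOI: 48.22·0.5618 + 200.2·0.002000 + 37.97·0.001000 + 81.30·0.2211 + 77.20·0.01290 = 46.50 t
Glass mass = batch − LOI = 444.9 − 46.50 = 398.4 t (the oxide masses sum to this)
each wt % is 100 × oxide ÷ glass

Glass mass = 398.4 t (batch 444.9 − LOI 46.50).
Composition: Al2O3 3.962%, Na2O 7.478%, ZrO2 6.442%, SiO2 66.22%, BaO 15.90%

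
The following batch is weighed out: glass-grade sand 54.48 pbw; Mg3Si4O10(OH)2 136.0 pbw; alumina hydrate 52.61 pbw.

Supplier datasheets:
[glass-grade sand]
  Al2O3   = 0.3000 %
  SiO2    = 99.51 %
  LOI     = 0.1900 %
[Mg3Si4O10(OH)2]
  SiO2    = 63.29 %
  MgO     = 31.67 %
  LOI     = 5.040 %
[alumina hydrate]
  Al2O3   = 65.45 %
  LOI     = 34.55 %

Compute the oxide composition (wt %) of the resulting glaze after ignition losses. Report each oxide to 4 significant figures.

Mid-chain values appear, with 4-significant-figure rounding, between the steps. All arithmetic maintains full precision throughout; every reported result is rounded a single time — the derived quantities are computed in exact precision (LOI, totals, yield, glass mass, three oxide percentages) starting from the weights on 218.0 pbw of glass, exactly as shown in either problem or answer.
Oxide masses out of the charge:
  Al2O3: 54.48·0.003000 + 52.61·0.6545 = 34.60 pbw
  SiO2: 54.48·0.9951 + 136.0·0.6329 = 140.3 pbw
  MgO: 136.0·0.3167 = 43.07 pbw
LOI: 54.48·0.001900 + 136.0·0.05040 + 52.61·0.3455 = 25.13 pbw
Glass mass = batch − LOI = 243.1 − 25.13 = 218.0 pbw (= Σ oxide masses)
percent share: oxide ÷ glass, ×100

Glass mass = 218.0 pbw (batch 243.1 − LOI 25.13).
Composition: Al2O3 15.87%, SiO2 64.37%, MgO 19.76%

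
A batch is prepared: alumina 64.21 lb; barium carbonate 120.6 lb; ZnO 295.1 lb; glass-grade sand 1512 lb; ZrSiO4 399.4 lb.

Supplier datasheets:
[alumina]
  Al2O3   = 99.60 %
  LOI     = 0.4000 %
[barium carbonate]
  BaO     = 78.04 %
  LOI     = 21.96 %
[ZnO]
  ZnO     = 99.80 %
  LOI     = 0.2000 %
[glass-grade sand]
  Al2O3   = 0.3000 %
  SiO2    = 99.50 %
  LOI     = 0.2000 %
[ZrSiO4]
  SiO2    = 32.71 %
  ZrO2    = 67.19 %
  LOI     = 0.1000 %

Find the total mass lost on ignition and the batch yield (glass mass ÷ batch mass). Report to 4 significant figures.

LOI loss = 30.75 lb; glass = 2361 lb; yield = 98.71%

Intermediates are printed, with 4-significant-figure rounding, in the working; the whole derivation keeps full precision from first step to last; every reported result receives exactly one rounding; the derived quantities (the yield, totals, ignition loss, net glass mass, the five compositions) are re-derived in exact precision using the weight values at 2361 lb of glass as they appear in problem or answer.
Ignition loss by material:
  alumina: 64.21 × 0.004000 = 0.2568 lb
  barium carbonate: 120.6 × 0.2196 = 26.48 lb
  ZnO: 295.1 × 0.002000 = 0.5902 lb
  glass-grade sand: 1512 × 0.002000 = 3.024 lb
  ZrSiO4: 399.4 × 0.001000 = 0.3994 lb
Total LOI = 30.75 lb
Glass = batch − LOI = 2391 − 30.75 = 2361 lb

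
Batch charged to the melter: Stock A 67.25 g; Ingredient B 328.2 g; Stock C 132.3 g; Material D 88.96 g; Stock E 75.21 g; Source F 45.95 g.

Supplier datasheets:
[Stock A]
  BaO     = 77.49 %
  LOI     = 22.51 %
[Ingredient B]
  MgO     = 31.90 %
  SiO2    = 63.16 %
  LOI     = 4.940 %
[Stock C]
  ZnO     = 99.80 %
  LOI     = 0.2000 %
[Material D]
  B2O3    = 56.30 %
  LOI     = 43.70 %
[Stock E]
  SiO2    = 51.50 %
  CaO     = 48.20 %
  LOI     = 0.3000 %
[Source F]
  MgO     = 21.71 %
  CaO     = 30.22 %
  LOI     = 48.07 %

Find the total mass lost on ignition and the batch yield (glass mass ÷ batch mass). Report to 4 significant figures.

The working math runs at full precision from start to finish. In-progress results appear, rounded to four significant digits, on the page. Each reported value sees exactly one rounding; derived quantities are re-derived at full float precision (totals, the six compositions, the yield, glass mass, LOI) using the weight values for 645.1 g of glass, as written in problem or answer.
Loss on ignition, line by line:
  Stock A: 67.25 × 0.2251 = 15.14 g
  Ingredient B: 328.2 × 0.04940 = 16.21 g
  Stock C: 132.3 × 0.002000 = 0.2646 g
  Material D: 88.96 × 0.4370 = 38.88 g
  Stock E: 75.21 × 0.003000 = 0.2256 g
  Source F: 45.95 × 0.4807 = 22.09 g
Total LOI = 92.80 g
Glass = batch − LOI = 737.9 − 92.80 = 645.1 g

LOI loss = 92.80 g; glass = 645.1 g; yield = 87.42%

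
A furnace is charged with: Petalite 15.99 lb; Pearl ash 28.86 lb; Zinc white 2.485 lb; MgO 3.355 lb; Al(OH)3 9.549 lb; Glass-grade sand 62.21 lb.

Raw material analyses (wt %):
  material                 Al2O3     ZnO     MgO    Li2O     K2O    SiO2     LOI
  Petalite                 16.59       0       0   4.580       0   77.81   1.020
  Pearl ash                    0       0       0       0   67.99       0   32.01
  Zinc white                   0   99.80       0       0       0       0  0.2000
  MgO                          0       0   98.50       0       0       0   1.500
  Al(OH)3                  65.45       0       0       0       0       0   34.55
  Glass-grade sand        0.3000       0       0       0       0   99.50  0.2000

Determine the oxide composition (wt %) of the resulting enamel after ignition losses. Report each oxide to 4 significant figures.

Every computation holds exact precision all the way through; in-progress results appear with 4-significant-figure rounding when written out — every reported figure carries a single rounding. Derived quantities are recomputed from the batch weights at 109.6 lb of glass at exact precision (LOI, the six compositions, glass mass, the yield, the totals) as given in question or answer.
Oxide masses out of the charge:
  Al2O3: 15.99·0.1659 + 9.549·0.6545 + 62.21·0.003000 = 9.089 lb
  ZnO: 2.485·0.9980 = 2.480 lb
  MgO: 3.355·0.9850 = 3.305 lb
  Li2O: 15.99·0.04580 = 0.7323 lb
  K2O: 28.86·0.6799 = 19.62 lb
  SiO2: 15.99·0.7781 + 62.21·0.9950 = 74.34 lb
LOI: 15.99·0.01020 + 28.86·0.3201 + 2.485·0.002000 + 3.355·0.01500 + 9.549·0.3455 + 62.21·0.002000 = 12.88 lb
Glass = total batch minus LOI = 122.4 − 12.88 = 109.6 lb (the oxide masses sum to this)
each wt % is 100 × oxide ÷ glass

Glass mass = 109.6 lb (batch 122.4 − LOI 12.88).
Composition: Al2O3 8.295%, ZnO 2.263%, MgO 3.016%, Li2O 0.6684%, K2O 17.91%, SiO2 67.85%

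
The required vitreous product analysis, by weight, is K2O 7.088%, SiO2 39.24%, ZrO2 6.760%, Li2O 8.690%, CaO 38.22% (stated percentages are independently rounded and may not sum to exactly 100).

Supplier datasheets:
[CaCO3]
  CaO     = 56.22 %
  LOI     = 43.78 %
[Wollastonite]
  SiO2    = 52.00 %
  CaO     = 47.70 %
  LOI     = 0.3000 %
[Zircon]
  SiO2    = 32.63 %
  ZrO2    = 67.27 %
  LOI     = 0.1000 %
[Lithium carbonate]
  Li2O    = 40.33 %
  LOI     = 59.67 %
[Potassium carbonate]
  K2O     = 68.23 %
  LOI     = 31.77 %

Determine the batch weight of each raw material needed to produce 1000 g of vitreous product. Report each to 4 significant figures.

Batch per 1000 g vitreous product:
  CaCO3: 93.08 g
  Wollastonite: 691.6 g
  Zircon: 100.5 g
  Lithium carbonate: 215.5 g
  Potassium carbonate: 103.9 g
Total batch = 1205 g; LOI loss = 204.5 g; yield = 83.02%

In-progress results are displayed with 4-significant-figure rounding at each printed step — all arithmetic holds full float precision from start to finish; every reported number takes a single rounding — the derived quantities (LOI, the five compositions, net glass mass, the totals, yield) are re-derived from the batch weights per 1000 g of glass at full float precision, precisely as stated by the problem or the answer.
Target masses of each oxide per 1000 g vitreous product:
  K2O: 7.088% × 1000 = 70.88 g
  SiO2: 39.24% × 1000 = 392.4 g
  ZrO2: 6.760% × 1000 = 67.60 g
  Li2O: 8.690% × 1000 = 86.90 g
  CaO: 38.22% × 1000 = 382.2 g
Sums-versus-targets review per the reported batch figures, versus the basis set out (every target is met by its sum inside rounding margins):
  K2O: 103.9·0.6823 = 70.89 g (target 70.88 g)
  SiO2: 691.6·0.5200 + 100.5·0.3263 = 392.4 g (target 392.4 g)
  ZrO2: 100.5·0.6727 = 67.61 g (target 67.60 g)
  Li2O: 215.5·0.4033 = 86.91 g (target 86.90 g)
  CaO: 93.08·0.5622 + 691.6·0.4770 = 382.2 g (target 382.2 g)
The glass-mass cross-check: total charge less LOI = 1000 g (oxide target masses add up to 1000 g; with the basis standing at 1000 g — a pure rounding effect).
Batch grand total — Σ batch = 1205 g; Σ batch·LOI gives LOI loss = 204.5 g; the yield ratio, glass ÷ batch: 83.02%.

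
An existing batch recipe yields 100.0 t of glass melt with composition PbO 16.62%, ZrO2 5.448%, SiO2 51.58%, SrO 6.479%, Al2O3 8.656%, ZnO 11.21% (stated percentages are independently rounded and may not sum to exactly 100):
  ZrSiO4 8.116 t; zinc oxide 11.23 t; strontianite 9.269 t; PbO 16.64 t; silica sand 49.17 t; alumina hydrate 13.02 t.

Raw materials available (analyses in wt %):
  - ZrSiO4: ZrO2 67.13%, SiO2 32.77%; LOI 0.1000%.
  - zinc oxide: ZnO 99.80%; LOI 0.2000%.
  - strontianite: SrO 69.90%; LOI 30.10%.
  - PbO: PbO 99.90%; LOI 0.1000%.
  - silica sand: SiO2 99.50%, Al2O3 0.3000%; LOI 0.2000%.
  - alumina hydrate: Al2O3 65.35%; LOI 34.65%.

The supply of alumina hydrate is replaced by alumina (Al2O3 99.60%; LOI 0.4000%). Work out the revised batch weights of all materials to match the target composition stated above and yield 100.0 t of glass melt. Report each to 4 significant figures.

Each numeric step maintains full float precision in all steps. In-progress results are shown rounded off to 4 significant digits between the steps. Each reported number is rounded once only — the derived quantities, including the six compositions, totals, glass mass, LOI, the yield, are re-derived from the batch weights per 100.0 t of glass in full float precision, as set out in either problem or answer.
Per-oxide target masses for 100.0 t glass melt:
  PbO: 16.62% × 100.0 = 16.62 t
  ZrO2: 5.448% × 100.0 = 5.448 t
  SiO2: 51.58% × 100.0 = 51.58 t
  SrO: 6.479% × 100.0 = 6.479 t
  Al2O3: 8.656% × 100.0 = 8.656 t
  ZnO: 11.21% × 100.0 = 11.21 t
Oxide-by-oxide audit applying the batch weights above, on the stated basis (sums match the target masses net of answer rounding effects):
  PbO: 16.64·0.9990 = 16.62 t (target 16.62 t)
  ZrO2: 8.116·0.6713 = 5.448 t (target 5.448 t)
  SiO2: 8.116·0.3277 + 49.17·0.9950 = 51.58 t (target 51.58 t)
  SrO: 9.269·0.6990 = 6.479 t (target 6.479 t)
  Al2O3: 49.17·0.003000 + 8.543·0.9960 = 8.656 t (target 8.656 t)
  ZnO: 11.23·0.9980 = 11.21 t (target 11.21 t)
Glass-mass sanity pass: whole batch net of LOI = 100.0 t (the Σ of target masses is 99.99 t; basis as stated: 100.0 t — rounding explains the deltas).
Batch total: Σ batch = 103.0 t; LOI loss = Σ batch·LOI = 2.970 t; yield = glass ÷ total batch = 97.12%.

Revised batch per 100.0 t glass melt:
  ZrSiO4: 8.116 t
  zinc oxide: 11.23 t
  strontianite: 9.269 t
  PbO: 16.64 t
  silica sand: 49.17 t
  alumina: 8.543 t
Total batch = 103.0 t; LOI loss = 2.970 t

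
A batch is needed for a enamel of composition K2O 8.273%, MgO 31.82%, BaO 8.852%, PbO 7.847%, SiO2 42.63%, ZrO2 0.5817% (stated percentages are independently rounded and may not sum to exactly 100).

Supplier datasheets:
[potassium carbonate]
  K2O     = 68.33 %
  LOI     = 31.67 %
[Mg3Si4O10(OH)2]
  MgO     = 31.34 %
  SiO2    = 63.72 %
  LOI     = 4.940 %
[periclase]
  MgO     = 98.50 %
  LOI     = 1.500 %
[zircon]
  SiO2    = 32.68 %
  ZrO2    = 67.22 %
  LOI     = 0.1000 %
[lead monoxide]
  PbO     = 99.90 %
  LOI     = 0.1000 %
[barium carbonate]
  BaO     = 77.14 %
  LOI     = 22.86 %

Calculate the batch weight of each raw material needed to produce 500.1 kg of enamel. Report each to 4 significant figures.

The whole derivation runs at full precision at every stage — mid-chain values are displayed rounded to 4 significant digits alongside each step; each reported value is rounded just once. Derived quantities (net glass mass, six oxide percentages, totals, ignition loss, yield) are rebuilt at exact precision from the weighed amounts on 500.1 kg of glass, as given in problem or answer.
Target oxide masses per 500.1 kg enamel:
  K2O: 8.273% × 500.1 = 41.37 kg
  MgO: 31.82% × 500.1 = 159.1 kg
  BaO: 8.852% × 500.1 = 44.27 kg
  PbO: 7.847% × 500.1 = 39.24 kg
  SiO2: 42.63% × 500.1 = 213.2 kg
  ZrO2: 0.5817% × 500.1 = 2.909 kg
Sums-versus-targets review on the weights just shown, per the basis as stated (summed amounts equal target values up to rounding of the answer):
  K2O: 60.55·0.6833 = 41.37 kg (target 41.37 kg)
  MgO: 332.4·0.3134 + 55.81·0.9850 = 159.1 kg (target 159.1 kg)
  BaO: 57.39·0.7714 = 44.27 kg (target 44.27 kg)
  PbO: 39.28·0.9990 = 39.24 kg (target 39.24 kg)
  SiO2: 332.4·0.6372 + 4.328·0.3268 = 213.2 kg (target 213.2 kg)
  ZrO2: 4.328·0.6722 = 2.909 kg (target 2.909 kg)
Glass-mass sanity pass: net batch after ignition = 500.2 kg (oxide target masses add up to 500.1 kg; basis as stated: 500.1 kg — deltas are rounding alone).
Adding the batch up: Σ batch = 549.8 kg; loss to ignition Σ batch·LOI = 49.60 kg; the yield ratio, glass ÷ batch: 90.98%.

Batch per 500.1 kg enamel:
  potassium carbonate: 60.55 kg
  Mg3Si4O10(OH)2: 332.4 kg
  periclase: 55.81 kg
  zircon: 4.328 kg
  lead monoxide: 39.28 kg
  barium carbonate: 57.39 kg
Total batch = 549.8 kg; LOI loss = 49.60 kg; yield = 90.98%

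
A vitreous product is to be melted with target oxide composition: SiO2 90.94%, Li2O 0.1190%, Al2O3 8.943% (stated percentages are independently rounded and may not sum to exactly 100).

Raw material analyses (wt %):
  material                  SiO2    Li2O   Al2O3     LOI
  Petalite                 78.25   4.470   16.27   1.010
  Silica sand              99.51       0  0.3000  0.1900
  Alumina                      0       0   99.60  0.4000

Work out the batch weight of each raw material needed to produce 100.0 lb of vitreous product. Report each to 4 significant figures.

Batch per 100.0 lb vitreous product:
  Petalite: 2.662 lb
  Silica sand: 89.29 lb
  Alumina: 8.275 lb
Total batch = 100.2 lb; LOI loss = 0.2296 lb; yield = 99.77%

Values along the way are printed rounded to 4 significant digits in the printout — the whole derivation keeps full float precision end to end. Each reported result is rounded a single time. The derived quantities (ignition loss, the three compositions, glass mass, the yield, the totals) are rebuilt in full precision from the batch weights for 100.0 lb of glass, as they appear in the problem or the answer.
Target masses of each oxide per 100.0 lb vitreous product:
  SiO2: 90.94% × 100.0 = 90.94 lb
  Li2O: 0.1190% × 100.0 = 0.1190 lb
  Al2O3: 8.943% × 100.0 = 8.943 lb
Mass-balance tally per oxide given the weights on record, relative to the basis at hand (sum by sum, the targets are met inside rounding margins):
  SiO2: 2.662·0.7825 + 89.29·0.9951 = 90.94 lb (target 90.94 lb)
  Li2O: 2.662·0.04470 = 0.1190 lb (target 0.1190 lb)
  Al2O3: 2.662·0.1627 + 89.29·0.003000 + 8.275·0.9960 = 8.943 lb (target 8.943 lb)
Glass mass check: net batch after ignition = 100.0 lb (targets for the oxides total 100.0 lb; with the basis standing at 100.0 lb — differing by rounding only).
Batch grand total — Σ batch = 100.2 lb; loss to ignition Σ batch·LOI = 0.2296 lb; as yield: glass ÷ batch → 99.77%.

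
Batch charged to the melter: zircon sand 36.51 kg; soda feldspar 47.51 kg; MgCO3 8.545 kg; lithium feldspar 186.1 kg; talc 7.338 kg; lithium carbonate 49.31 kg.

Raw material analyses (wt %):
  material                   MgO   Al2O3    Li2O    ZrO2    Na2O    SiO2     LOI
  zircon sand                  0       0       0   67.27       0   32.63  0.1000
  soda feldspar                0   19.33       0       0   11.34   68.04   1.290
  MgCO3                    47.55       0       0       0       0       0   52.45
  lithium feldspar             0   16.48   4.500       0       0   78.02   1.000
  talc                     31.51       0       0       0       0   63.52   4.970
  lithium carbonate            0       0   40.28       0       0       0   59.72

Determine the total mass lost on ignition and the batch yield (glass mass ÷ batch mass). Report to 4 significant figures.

LOI loss = 36.80 kg; glass = 298.5 kg; yield = 89.02%

The whole derivation maintains exact precision end to end; in-progress results are shown (rounded to 4 significant digits) on the page. Exactly one rounding is applied to each reported number — derived quantities (the yield, LOI, net glass mass, totals, six oxide percentages) are computed at exact precision from the weighed amounts per 298.5 kg of glass, as set out in question or answer.
Each material's LOI contribution:
  zircon sand: 36.51 × 0.001000 = 0.03651 kg
  soda feldspar: 47.51 × 0.01290 = 0.6129 kg
  MgCO3: 8.545 × 0.5245 = 4.482 kg
  lithium feldspar: 186.1 × 0.01000 = 1.861 kg
  talc: 7.338 × 0.04970 = 0.3647 kg
  lithium carbonate: 49.31 × 0.5972 = 29.45 kg
Total LOI = 36.80 kg
Glass = batch − LOI = 335.3 − 36.80 = 298.5 kg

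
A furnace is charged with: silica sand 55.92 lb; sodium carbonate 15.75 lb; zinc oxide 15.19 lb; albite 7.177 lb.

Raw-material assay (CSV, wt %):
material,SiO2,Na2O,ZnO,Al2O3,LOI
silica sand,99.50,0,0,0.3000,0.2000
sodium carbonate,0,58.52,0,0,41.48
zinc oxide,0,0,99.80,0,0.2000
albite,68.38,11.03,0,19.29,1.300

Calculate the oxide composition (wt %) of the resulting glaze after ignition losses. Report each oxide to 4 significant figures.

Intermediates are printed (rounded to 4 significant digits) alongside each step; the whole derivation keeps full float precision throughout — a single rounding finalizes each reported result; derived quantities, including glass mass, totals, four oxide percentages, ignition loss, the yield, are re-derived starting from the weights for 87.27 lb of glass at full precision, exactly as printed in the problem or answer text.
What the batch supplies per oxide:
  SiO2: 55.92·0.9950 + 7.177·0.6838 = 60.55 lb
  Na2O: 15.75·0.5852 + 7.177·0.1103 = 10.01 lb
  ZnO: 15.19·0.9980 = 15.16 lb
  Al2O3: 55.92·0.003000 + 7.177·0.1929 = 1.552 lb
LOI: 55.92·0.002000 + 15.75·0.4148 + 15.19·0.002000 + 7.177·0.01300 = 6.769 lb
Glass = total batch minus LOI = 94.04 − 6.769 = 87.27 lb (equal to the oxide-mass sum)
percent share: oxide ÷ glass, ×100

Glass mass = 87.27 lb (batch 94.04 − LOI 6.769).
Composition: SiO2 69.38%, Na2O 11.47%, ZnO 17.37%, Al2O3 1.779%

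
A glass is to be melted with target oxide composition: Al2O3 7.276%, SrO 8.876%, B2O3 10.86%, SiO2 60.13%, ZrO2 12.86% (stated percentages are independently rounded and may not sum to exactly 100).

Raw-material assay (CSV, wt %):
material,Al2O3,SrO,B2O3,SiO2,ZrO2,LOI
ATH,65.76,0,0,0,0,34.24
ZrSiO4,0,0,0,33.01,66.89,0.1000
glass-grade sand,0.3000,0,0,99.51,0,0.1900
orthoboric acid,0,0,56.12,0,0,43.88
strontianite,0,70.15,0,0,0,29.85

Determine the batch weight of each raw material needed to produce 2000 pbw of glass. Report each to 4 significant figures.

Batch per 2000 pbw glass:
  ATH: 216.4 pbw
  ZrSiO4: 384.5 pbw
  glass-grade sand: 1081 pbw
  orthoboric acid: 387.0 pbw
  strontianite: 253.1 pbw
Total batch = 2322 pbw; LOI loss = 321.9 pbw; yield = 86.14%

The working math keeps full precision at all times — mid-chain values are shown rounded to 4 significant digits across the worked steps; every reported result is rounded once only — all derived quantities (LOI, the yield, totals, the five compositions, glass mass) are carried starting from the weights at 2000 pbw of glass in full float precision, as quoted within question or answer.
Target oxide masses per 2000 pbw glass:
  Al2O3: 7.276% × 2000 = 145.5 pbw
  SrO: 8.876% × 2000 = 177.5 pbw
  B2O3: 10.86% × 2000 = 217.2 pbw
  SiO2: 60.13% × 2000 = 1203 pbw
  ZrO2: 12.86% × 2000 = 257.2 pbw
Per-oxide balance check from the weights as reported, under the basis named above (target by target, the sums agree inside rounding margins):
  Al2O3: 216.4·0.6576 + 1081·0.003000 = 145.5 pbw (target 145.5 pbw)
  SrO: 253.1·0.7015 = 177.5 pbw (target 177.5 pbw)
  B2O3: 387.0·0.5612 = 217.2 pbw (target 217.2 pbw)
  SiO2: 384.5·0.3301 + 1081·0.9951 = 1203 pbw (target 1203 pbw)
  ZrO2: 384.5·0.6689 = 257.2 pbw (target 257.2 pbw)
The glass-mass cross-check: Σ batch − LOI loss = 2000 pbw (per-oxide target masses sum to 2000 pbw; with the basis standing at 2000 pbw — gaps are rounding artifacts).
Batch total: Σ batch = 2322 pbw; LOI removed, Σ of batch·LOI: 321.9 pbw; the yield ratio, glass ÷ batch: 86.14%.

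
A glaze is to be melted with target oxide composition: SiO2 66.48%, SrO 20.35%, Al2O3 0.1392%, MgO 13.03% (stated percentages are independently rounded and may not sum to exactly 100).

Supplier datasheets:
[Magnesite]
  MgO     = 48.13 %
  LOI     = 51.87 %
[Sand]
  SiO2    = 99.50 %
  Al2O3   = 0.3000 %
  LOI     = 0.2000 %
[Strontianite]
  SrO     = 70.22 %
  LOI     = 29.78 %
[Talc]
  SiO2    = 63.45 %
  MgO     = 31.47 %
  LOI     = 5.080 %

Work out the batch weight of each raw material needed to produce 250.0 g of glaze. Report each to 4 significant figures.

Batch per 250.0 g glaze:
  Magnesite: 15.35 g
  Sand: 116.0 g
  Strontianite: 72.45 g
  Talc: 80.03 g
Total batch = 283.8 g; LOI loss = 33.84 g; yield = 88.08%

Every computation holds exact precision through the solve. Mid-chain values are shown (rounded to 4 significant figures) alongside each step; each reported value carries a single rounding — the derived quantities, which include yield, net glass mass, LOI, four oxide percentages, totals, are carried in exact precision, exactly as printed in the question or the answer, from the batch weights per 250.0 g of glass.
Oxide-by-oxide targets in 250.0 g glaze:
  SiO2: 66.48% × 250.0 = 166.2 g
  SrO: 20.35% × 250.0 = 50.88 g
  Al2O3: 0.1392% × 250.0 = 0.3480 g
  MgO: 13.03% × 250.0 = 32.58 g
Verifying the oxide balance given the weights on record, under the basis named above (target by target, the sums agree within answer rounding):
  SiO2: 116.0·0.9950 + 80.03·0.6345 = 166.2 g (target 166.2 g)
  SrO: 72.45·0.7022 = 50.87 g (target 50.88 g)
  Al2O3: 116.0·0.003000 = 0.3480 g (target 0.3480 g)
  MgO: 15.35·0.4813 + 80.03·0.3147 = 32.57 g (target 32.58 g)
Glass-mass bookkeeping: total charge less LOI = 250.0 g (summing oxide targets gives 250.0 g; basis as stated: 250.0 g — deltas are rounding alone).
Batch grand total — Σ batch = 283.8 g; LOI loss = Σ batch·LOI = 33.84 g; glass ÷ batch gives a yield of 88.08%.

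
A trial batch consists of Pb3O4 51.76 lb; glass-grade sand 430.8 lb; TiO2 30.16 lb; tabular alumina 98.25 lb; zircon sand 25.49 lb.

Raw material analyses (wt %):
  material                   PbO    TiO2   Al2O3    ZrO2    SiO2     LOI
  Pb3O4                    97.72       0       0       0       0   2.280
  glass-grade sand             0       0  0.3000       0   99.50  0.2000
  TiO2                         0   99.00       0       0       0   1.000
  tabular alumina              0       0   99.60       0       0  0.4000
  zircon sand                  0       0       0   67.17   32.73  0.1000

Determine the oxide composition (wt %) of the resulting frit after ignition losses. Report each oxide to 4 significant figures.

Glass mass = 633.7 lb (batch 636.5 − LOI 2.762).
Composition: PbO 7.982%, TiO2 4.712%, Al2O3 15.65%, ZrO2 2.702%, SiO2 68.96%

Mid-chain values are displayed (rounded to four significant figures) in the working — all internal work holds full precision in all steps. A single rounding yields every reported result; all derived quantities are recomputed at exact precision (the totals, five oxide percentages, LOI, glass mass, the yield) from the batch weights for 633.7 lb of glass as quoted within the problem or the answer.
Oxide-by-oxide delivered mass:
  PbO: 51.76·0.9772 = 50.58 lb
  TiO2: 30.16·0.9900 = 29.86 lb
  Al2O3: 430.8·0.003000 + 98.25·0.9960 = 99.15 lb
  ZrO2: 25.49·0.6717 = 17.12 lb
  SiO2: 430.8·0.9950 + 25.49·0.3273 = 437.0 lb
LOI: 51.76·0.02280 + 430.8·0.002000 + 30.16·0.01000 + 98.25·0.004000 + 25.49·0.001000 = 2.762 lb
The glass mass, total less LOI, = 636.5 − 2.762 = 633.7 lb (consistent with Σ oxide mass)
each oxide over glass, ×100, is wt %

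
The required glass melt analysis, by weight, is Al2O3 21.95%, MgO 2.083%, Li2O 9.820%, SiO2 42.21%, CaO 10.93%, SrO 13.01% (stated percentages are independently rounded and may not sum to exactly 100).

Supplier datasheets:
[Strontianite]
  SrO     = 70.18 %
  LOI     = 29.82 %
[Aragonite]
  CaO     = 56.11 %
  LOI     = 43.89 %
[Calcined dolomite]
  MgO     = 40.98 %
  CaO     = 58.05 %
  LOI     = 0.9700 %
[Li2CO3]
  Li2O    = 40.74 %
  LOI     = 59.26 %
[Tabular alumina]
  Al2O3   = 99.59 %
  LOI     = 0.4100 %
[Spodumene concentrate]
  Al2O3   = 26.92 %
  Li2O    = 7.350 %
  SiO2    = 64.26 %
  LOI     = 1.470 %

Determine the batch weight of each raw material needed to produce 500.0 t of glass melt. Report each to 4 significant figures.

Intermediates are printed with 4-significant-figure rounding in the working; the whole derivation runs at full precision at all times — each reported result carries a single rounding — the derived quantities, which include yield, glass mass, LOI, the totals, the six compositions, are rebuilt in full precision, as they appear in either problem or answer, from the batch weights for 500.0 t of glass.
Oxide mass targets, per 500.0 t glass melt:
  Al2O3: 21.95% × 500.0 = 109.8 t
  MgO: 2.083% × 500.0 = 10.42 t
  Li2O: 9.820% × 500.0 = 49.10 t
  SiO2: 42.21% × 500.0 = 211.0 t
  CaO: 10.93% × 500.0 = 54.65 t
  SrO: 13.01% × 500.0 = 65.05 t
Oxide-by-oxide audit per the reported batch figures, for the quoted basis mass (delivered sums recover each target inside rounding margins):
  Al2O3: 21.42·0.9959 + 328.4·0.2692 = 109.7 t (target 109.8 t)
  MgO: 25.41·0.4098 = 10.41 t (target 10.42 t)
  Li2O: 61.27·0.4074 + 328.4·0.07350 = 49.10 t (target 49.10 t)
  SiO2: 328.4·0.6426 = 211.0 t (target 211.0 t)
  CaO: 71.10·0.5611 + 25.41·0.5805 = 54.64 t (target 54.65 t)
  SrO: 92.69·0.7018 = 65.05 t (target 65.05 t)
Glass-mass bookkeeping: net batch after ignition = 500.0 t (oxide target masses add up to 500.0 t; stated basis 500.0 t — differing by rounding only).
Batch total: Σ batch = 600.3 t; ignition loss, Σ(batch × LOI) = 100.3 t; yield = glass ÷ total batch = 83.29%.

Batch per 500.0 t glass melt:
  Strontianite: 92.69 t
  Aragonite: 71.10 t
  Calcined dolomite: 25.41 t
  Li2CO3: 61.27 t
  Tabular alumina: 21.42 t
  Spodumene concentrate: 328.4 t
Total batch = 600.3 t; LOI loss = 100.3 t; yield = 83.29%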